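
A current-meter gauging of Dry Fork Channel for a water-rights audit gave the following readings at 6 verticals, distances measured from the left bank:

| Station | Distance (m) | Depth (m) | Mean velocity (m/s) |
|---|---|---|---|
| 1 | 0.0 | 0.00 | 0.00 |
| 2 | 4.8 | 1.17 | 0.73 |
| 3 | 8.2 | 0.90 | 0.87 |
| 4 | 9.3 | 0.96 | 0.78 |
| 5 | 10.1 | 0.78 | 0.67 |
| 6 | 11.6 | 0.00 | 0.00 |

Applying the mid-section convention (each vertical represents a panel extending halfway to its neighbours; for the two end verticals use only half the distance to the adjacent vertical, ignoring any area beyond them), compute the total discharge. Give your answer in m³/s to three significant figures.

w_2 = (8.2 − 0.0)/2 = 4.1 m; q_2 = 0.73 × 1.17 × 4.1 = 3.502 m³/s
w_3 = (9.3 − 4.8)/2 = 2.25 m; q_3 = 0.87 × 0.90 × 2.25 = 1.762 m³/s
w_4 = (10.1 − 8.2)/2 = 0.95 m; q_4 = 0.78 × 0.96 × 0.95 = 0.7114 m³/s
w_5 = (11.6 − 9.3)/2 = 1.15 m; q_5 = 0.67 × 0.78 × 1.15 = 0.6010 m³/s
Stations 1, 6 contribute zero (depth or velocity is 0).
Q = Σ qᵢ = 6.576 m³/s

6.58 m³/s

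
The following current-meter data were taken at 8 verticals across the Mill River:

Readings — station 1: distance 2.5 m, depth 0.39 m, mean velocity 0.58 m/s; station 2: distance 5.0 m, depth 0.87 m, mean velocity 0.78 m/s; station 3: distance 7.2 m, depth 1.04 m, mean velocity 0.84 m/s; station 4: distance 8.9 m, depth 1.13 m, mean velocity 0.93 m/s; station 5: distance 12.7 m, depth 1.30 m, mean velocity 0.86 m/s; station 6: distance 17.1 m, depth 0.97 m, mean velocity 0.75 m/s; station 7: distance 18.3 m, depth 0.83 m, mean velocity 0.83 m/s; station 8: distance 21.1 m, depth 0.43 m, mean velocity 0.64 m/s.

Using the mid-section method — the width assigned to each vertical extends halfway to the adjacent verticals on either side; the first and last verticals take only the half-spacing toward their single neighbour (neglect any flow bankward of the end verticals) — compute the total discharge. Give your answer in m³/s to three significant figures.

14.9 m³/s

w_1 = (5.0 − 2.5)/2 = 1.25 m; q_1 = 0.58 × 0.39 × 1.25 = 0.2828 m³/s
w_2 = (7.2 − 2.5)/2 = 2.35 m; q_2 = 0.78 × 0.87 × 2.35 = 1.595 m³/s
w_3 = (8.9 − 5.0)/2 = 1.95 m; q_3 = 0.84 × 1.04 × 1.95 = 1.704 m³/s
w_4 = (12.7 − 7.2)/2 = 2.75 m; q_4 = 0.93 × 1.13 × 2.75 = 2.890 m³/s
w_5 = (17.1 − 8.9)/2 = 4.1 m; q_5 = 0.86 × 1.30 × 4.1 = 4.584 m³/s
w_6 = (18.3 − 12.7)/2 = 2.8 m; q_6 = 0.75 × 0.97 × 2.8 = 2.037 m³/s
w_7 = (21.1 − 17.1)/2 = 2 m; q_7 = 0.83 × 0.83 × 2 = 1.378 m³/s
w_8 = (21.1 − 18.3)/2 = 1.4 m; q_8 = 0.64 × 0.43 × 1.4 = 0.3853 m³/s
Q = Σ qᵢ = 14.85 m³/s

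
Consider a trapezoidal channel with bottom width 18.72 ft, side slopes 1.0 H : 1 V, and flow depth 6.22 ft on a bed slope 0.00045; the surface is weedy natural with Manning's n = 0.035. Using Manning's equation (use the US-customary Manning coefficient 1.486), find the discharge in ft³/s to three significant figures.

A = (b + z·y)·y = (18.72 + 1.0×6.22)×6.22 = 155.1 ft²
P = b + 2y√(1+z²) = 18.72 + 2×6.22×√(1+1.0²) = 36.31 ft
R = A/P = 155.1/36.31 = 4.272 ft
Q = (1.486/n)·A·R^(2/3)·S^(1/2) = (1.486/0.035) × 155.1 × 4.272^(2/3) × 0.00045^(1/2) = 367.8 ft³/s

368 ft³/s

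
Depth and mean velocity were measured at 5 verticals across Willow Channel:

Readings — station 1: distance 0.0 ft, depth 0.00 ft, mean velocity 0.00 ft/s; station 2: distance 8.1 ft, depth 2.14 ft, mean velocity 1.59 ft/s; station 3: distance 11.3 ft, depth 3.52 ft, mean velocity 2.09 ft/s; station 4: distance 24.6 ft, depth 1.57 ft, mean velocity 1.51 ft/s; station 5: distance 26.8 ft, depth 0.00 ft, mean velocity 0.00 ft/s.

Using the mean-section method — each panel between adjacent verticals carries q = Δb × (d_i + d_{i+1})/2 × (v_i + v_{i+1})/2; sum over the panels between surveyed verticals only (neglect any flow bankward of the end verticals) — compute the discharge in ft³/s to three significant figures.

85.8 ft³/s

Panel 1-2: Δb = 8.1 ft, d̄ = (0.00+2.14)/2 = 1.07, v̄ = (0.00+1.59)/2 = 0.795 → q = 8.1×1.07×0.795 = 6.890 ft³/s
Panel 2-3: Δb = 3.2 ft, d̄ = (2.14+3.52)/2 = 2.83, v̄ = (1.59+2.09)/2 = 1.84 → q = 3.2×2.83×1.84 = 16.66 ft³/s
Panel 3-4: Δb = 13.3 ft, d̄ = (3.52+1.57)/2 = 2.545, v̄ = (2.09+1.51)/2 = 1.8 → q = 13.3×2.545×1.8 = 60.93 ft³/s
Panel 4-5: Δb = 2.2 ft, d̄ = (1.57+0.00)/2 = 0.785, v̄ = (1.51+0.00)/2 = 0.755 → q = 2.2×0.785×0.755 = 1.304 ft³/s
Q = Σ q = 85.78 ft³/s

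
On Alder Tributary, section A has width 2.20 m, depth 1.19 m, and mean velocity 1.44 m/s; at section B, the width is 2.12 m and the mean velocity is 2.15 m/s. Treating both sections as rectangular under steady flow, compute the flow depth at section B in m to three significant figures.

Q = A₁V₁ = (2.20×1.19) × 1.44 = 3.770 m³/s
d₂ = Q/(b₂ V₂) = 3.770/(2.12×2.15) = 0.8271 m

0.827 m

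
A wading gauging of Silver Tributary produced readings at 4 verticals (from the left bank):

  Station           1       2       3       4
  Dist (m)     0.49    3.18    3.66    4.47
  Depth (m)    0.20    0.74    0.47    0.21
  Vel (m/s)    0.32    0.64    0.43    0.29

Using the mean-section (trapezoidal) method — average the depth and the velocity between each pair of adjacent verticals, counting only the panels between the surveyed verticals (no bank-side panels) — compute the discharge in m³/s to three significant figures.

0.861 m³/s

Panel 1-2: Δb = 2.69 m, d̄ = (0.20+0.74)/2 = 0.47, v̄ = (0.32+0.64)/2 = 0.48 → q = 2.69×0.47×0.48 = 0.6069 m³/s
Panel 2-3: Δb = 0.48 m, d̄ = (0.74+0.47)/2 = 0.605, v̄ = (0.64+0.43)/2 = 0.535 → q = 0.48×0.605×0.535 = 0.1554 m³/s
Panel 3-4: Δb = 0.81 m, d̄ = (0.47+0.21)/2 = 0.34, v̄ = (0.43+0.29)/2 = 0.36 → q = 0.81×0.34×0.36 = 0.09914 m³/s
Q = Σ q = 0.8614 m³/s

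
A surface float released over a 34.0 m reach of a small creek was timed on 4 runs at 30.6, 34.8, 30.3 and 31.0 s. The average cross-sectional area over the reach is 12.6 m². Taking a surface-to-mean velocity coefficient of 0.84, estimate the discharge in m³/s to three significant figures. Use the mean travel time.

11.4 m³/s

t̄ = (30.6 + 34.8 + 30.3 + 31.0) / 4 = 31.675 s
v_surface = L / t̄ = 34.0 / 31.675 = 1.073 m/s
v_mean = 0.84 × 1.073 = 0.9017 m/s
Q = A × v_mean = 12.6 × 0.9017 = 11.36 m³/s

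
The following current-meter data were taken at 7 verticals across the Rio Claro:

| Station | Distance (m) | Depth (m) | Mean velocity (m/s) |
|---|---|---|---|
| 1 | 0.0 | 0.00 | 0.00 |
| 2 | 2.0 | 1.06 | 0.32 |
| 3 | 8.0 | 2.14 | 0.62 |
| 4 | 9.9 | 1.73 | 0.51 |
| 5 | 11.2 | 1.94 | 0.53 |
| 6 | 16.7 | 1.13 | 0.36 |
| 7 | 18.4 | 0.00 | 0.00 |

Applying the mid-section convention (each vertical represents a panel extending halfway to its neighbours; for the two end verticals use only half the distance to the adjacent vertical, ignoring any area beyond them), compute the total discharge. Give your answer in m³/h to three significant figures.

46700 m³/h

w_2 = (8.0 − 0.0)/2 = 4 m; q_2 = 0.32 × 1.06 × 4 = 1.357 m³/s
w_3 = (9.9 − 2.0)/2 = 3.95 m; q_3 = 0.62 × 2.14 × 3.95 = 5.241 m³/s
w_4 = (11.2 − 8.0)/2 = 1.6 m; q_4 = 0.51 × 1.73 × 1.6 = 1.412 m³/s
w_5 = (16.7 − 9.9)/2 = 3.4 m; q_5 = 0.53 × 1.94 × 3.4 = 3.496 m³/s
w_6 = (18.4 − 11.2)/2 = 3.6 m; q_6 = 0.36 × 1.13 × 3.6 = 1.464 m³/s
Stations 1, 7 contribute zero (depth or velocity is 0).
Q = Σ qᵢ = 12.97 m³/s
= 12.97 × 3600 = 46690 m³/h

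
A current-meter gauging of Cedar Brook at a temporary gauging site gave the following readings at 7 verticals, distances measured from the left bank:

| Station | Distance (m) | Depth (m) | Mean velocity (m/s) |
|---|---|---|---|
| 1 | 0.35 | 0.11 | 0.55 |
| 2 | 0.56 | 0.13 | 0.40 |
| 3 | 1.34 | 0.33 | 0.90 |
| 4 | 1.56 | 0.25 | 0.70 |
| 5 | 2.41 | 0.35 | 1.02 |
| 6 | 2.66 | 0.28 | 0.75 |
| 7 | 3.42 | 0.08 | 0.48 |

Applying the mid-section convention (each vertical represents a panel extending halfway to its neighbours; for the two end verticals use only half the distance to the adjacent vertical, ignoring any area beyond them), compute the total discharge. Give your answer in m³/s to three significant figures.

w_1 = (0.56 − 0.35)/2 = 0.105 m; q_1 = 0.55 × 0.11 × 0.105 = 0.006353 m³/s
w_2 = (1.34 − 0.35)/2 = 0.495 m; q_2 = 0.40 × 0.13 × 0.495 = 0.02574 m³/s
w_3 = (1.56 − 0.56)/2 = 0.5 m; q_3 = 0.90 × 0.33 × 0.5 = 0.1485 m³/s
w_4 = (2.41 − 1.34)/2 = 0.535 m; q_4 = 0.70 × 0.25 × 0.535 = 0.09363 m³/s
w_5 = (2.66 − 1.56)/2 = 0.55 m; q_5 = 1.02 × 0.35 × 0.55 = 0.1964 m³/s
w_6 = (3.42 − 2.41)/2 = 0.505 m; q_6 = 0.75 × 0.28 × 0.505 = 0.1061 m³/s
w_7 = (3.42 − 2.66)/2 = 0.38 m; q_7 = 0.48 × 0.08 × 0.38 = 0.01459 m³/s
Q = Σ qᵢ = 0.5912 m³/s

0.591 m³/s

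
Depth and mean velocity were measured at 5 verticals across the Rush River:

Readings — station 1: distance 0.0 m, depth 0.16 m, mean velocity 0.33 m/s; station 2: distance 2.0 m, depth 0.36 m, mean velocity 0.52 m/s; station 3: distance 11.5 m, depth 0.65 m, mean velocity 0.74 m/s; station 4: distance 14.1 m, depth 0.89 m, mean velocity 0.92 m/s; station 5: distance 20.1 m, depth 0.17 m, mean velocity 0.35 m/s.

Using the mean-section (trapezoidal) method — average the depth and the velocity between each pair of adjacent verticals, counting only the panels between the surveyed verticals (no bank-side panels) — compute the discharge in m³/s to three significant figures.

Panel 1-2: Δb = 2 m, d̄ = (0.16+0.36)/2 = 0.26, v̄ = (0.33+0.52)/2 = 0.425 → q = 2×0.26×0.425 = 0.2210 m³/s
Panel 2-3: Δb = 9.5 m, d̄ = (0.36+0.65)/2 = 0.505, v̄ = (0.52+0.74)/2 = 0.63 → q = 9.5×0.505×0.63 = 3.022 m³/s
Panel 3-4: Δb = 2.6 m, d̄ = (0.65+0.89)/2 = 0.77, v̄ = (0.74+0.92)/2 = 0.83 → q = 2.6×0.77×0.83 = 1.662 m³/s
Panel 4-5: Δb = 6 m, d̄ = (0.89+0.17)/2 = 0.53, v̄ = (0.92+0.35)/2 = 0.635 → q = 6×0.53×0.635 = 2.019 m³/s
Q = Σ q = 6.924 m³/s

6.92 m³/s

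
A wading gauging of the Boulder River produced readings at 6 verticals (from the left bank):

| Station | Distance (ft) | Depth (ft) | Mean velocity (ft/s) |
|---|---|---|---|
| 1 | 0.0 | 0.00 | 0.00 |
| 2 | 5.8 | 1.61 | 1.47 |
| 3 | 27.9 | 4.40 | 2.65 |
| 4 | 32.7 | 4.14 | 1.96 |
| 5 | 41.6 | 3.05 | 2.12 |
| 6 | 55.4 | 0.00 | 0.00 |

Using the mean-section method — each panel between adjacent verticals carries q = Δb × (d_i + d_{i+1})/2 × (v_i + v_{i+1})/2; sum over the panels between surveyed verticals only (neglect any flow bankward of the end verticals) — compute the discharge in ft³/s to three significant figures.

275 ft³/s

Panel 1-2: Δb = 5.8 ft, d̄ = (0.00+1.61)/2 = 0.805, v̄ = (0.00+1.47)/2 = 0.735 → q = 5.8×0.805×0.735 = 3.432 ft³/s
Panel 2-3: Δb = 22.1 ft, d̄ = (1.61+4.40)/2 = 3.005, v̄ = (1.47+2.65)/2 = 2.06 → q = 22.1×3.005×2.06 = 136.8 ft³/s
Panel 3-4: Δb = 4.8 ft, d̄ = (4.40+4.14)/2 = 4.27, v̄ = (2.65+1.96)/2 = 2.305 → q = 4.8×4.27×2.305 = 47.24 ft³/s
Panel 4-5: Δb = 8.9 ft, d̄ = (4.14+3.05)/2 = 3.595, v̄ = (1.96+2.12)/2 = 2.04 → q = 8.9×3.595×2.04 = 65.27 ft³/s
Panel 5-6: Δb = 13.8 ft, d̄ = (3.05+0.00)/2 = 1.525, v̄ = (2.12+0.00)/2 = 1.06 → q = 13.8×1.525×1.06 = 22.31 ft³/s
Q = Σ q = 275.1 ft³/s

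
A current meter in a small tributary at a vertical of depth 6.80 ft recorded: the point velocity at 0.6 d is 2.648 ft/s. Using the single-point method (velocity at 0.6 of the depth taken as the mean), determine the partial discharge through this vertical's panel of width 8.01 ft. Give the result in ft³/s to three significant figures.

144 ft³/s

v̄ = v₀.₆ = 2.648 ft/s
q = v̄ × d × w = 2.648 × 6.80 × 8.01 = 144.2 ft³/s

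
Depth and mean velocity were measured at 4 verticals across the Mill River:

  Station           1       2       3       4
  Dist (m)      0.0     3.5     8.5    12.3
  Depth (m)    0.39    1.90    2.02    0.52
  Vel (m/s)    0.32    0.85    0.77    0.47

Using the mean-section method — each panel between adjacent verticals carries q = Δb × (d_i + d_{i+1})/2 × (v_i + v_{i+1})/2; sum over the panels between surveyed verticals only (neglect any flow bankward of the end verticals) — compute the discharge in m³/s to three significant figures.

13.3 m³/s

Panel 1-2: Δb = 3.5 m, d̄ = (0.39+1.90)/2 = 1.145, v̄ = (0.32+0.85)/2 = 0.585 → q = 3.5×1.145×0.585 = 2.344 m³/s
Panel 2-3: Δb = 5 m, d̄ = (1.90+2.02)/2 = 1.96, v̄ = (0.85+0.77)/2 = 0.81 → q = 5×1.96×0.81 = 7.938 m³/s
Panel 3-4: Δb = 3.8 m, d̄ = (2.02+0.52)/2 = 1.27, v̄ = (0.77+0.47)/2 = 0.62 → q = 3.8×1.27×0.62 = 2.992 m³/s
Q = Σ q = 13.27 m³/s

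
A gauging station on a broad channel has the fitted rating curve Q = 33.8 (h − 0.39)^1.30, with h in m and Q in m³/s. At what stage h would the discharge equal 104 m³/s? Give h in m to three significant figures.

2.76 m

h − h₀ = (Q/C)^(1/b) = (104/33.8)^(1/1.30) = 2.374 m
h = 0.39 + 2.374 = 2.764 m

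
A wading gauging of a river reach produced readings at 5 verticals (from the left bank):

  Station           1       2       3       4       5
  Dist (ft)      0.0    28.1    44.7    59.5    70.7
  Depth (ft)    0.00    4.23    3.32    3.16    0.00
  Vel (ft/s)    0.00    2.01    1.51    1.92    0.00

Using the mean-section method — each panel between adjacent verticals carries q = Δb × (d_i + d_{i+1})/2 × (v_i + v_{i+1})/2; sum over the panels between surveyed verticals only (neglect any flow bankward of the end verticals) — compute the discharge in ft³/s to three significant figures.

269 ft³/s

Panel 1-2: Δb = 28.1 ft, d̄ = (0.00+4.23)/2 = 2.115, v̄ = (0.00+2.01)/2 = 1.005 → q = 28.1×2.115×1.005 = 59.73 ft³/s
Panel 2-3: Δb = 16.6 ft, d̄ = (4.23+3.32)/2 = 3.775, v̄ = (2.01+1.51)/2 = 1.76 → q = 16.6×3.775×1.76 = 110.3 ft³/s
Panel 3-4: Δb = 14.8 ft, d̄ = (3.32+3.16)/2 = 3.24, v̄ = (1.51+1.92)/2 = 1.715 → q = 14.8×3.24×1.715 = 82.24 ft³/s
Panel 4-5: Δb = 11.2 ft, d̄ = (3.16+0.00)/2 = 1.58, v̄ = (1.92+0.00)/2 = 0.96 → q = 11.2×1.58×0.96 = 16.99 ft³/s
Q = Σ q = 269.2 ft³/s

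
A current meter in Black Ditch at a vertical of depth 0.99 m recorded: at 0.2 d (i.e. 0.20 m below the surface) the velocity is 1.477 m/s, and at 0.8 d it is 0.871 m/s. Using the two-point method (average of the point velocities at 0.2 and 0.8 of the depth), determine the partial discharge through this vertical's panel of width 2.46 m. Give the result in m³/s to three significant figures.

2.86 m³/s

v̄ = (1.477 + 0.871) / 2 = 1.174 m/s
q = v̄ × d × w = 1.174 × 0.99 × 2.46 = 2.859 m³/s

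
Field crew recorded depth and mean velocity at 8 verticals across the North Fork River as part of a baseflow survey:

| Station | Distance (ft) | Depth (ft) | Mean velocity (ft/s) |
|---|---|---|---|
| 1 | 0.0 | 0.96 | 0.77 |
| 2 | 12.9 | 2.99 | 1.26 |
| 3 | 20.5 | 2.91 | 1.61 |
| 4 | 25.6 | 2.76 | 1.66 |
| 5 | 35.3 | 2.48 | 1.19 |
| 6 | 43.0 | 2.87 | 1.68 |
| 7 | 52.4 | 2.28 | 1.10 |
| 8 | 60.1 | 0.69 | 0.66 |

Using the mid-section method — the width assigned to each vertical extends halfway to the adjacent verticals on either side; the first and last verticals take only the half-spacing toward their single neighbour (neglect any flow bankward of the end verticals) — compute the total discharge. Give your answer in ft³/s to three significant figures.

197 ft³/s

w_1 = (12.9 − 0.0)/2 = 6.45 ft; q_1 = 0.77 × 0.96 × 6.45 = 4.768 ft³/s
w_2 = (20.5 − 0.0)/2 = 10.25 ft; q_2 = 1.26 × 2.99 × 10.25 = 38.62 ft³/s
w_3 = (25.6 − 12.9)/2 = 6.35 ft; q_3 = 1.61 × 2.91 × 6.35 = 29.75 ft³/s
w_4 = (35.3 − 20.5)/2 = 7.4 ft; q_4 = 1.66 × 2.76 × 7.4 = 33.90 ft³/s
w_5 = (43.0 − 25.6)/2 = 8.7 ft; q_5 = 1.19 × 2.48 × 8.7 = 25.68 ft³/s
w_6 = (52.4 − 35.3)/2 = 8.55 ft; q_6 = 1.68 × 2.87 × 8.55 = 41.22 ft³/s
w_7 = (60.1 − 43.0)/2 = 8.55 ft; q_7 = 1.10 × 2.28 × 8.55 = 21.44 ft³/s
w_8 = (60.1 − 52.4)/2 = 3.85 ft; q_8 = 0.66 × 0.69 × 3.85 = 1.753 ft³/s
Q = Σ qᵢ = 197.1 ft³/s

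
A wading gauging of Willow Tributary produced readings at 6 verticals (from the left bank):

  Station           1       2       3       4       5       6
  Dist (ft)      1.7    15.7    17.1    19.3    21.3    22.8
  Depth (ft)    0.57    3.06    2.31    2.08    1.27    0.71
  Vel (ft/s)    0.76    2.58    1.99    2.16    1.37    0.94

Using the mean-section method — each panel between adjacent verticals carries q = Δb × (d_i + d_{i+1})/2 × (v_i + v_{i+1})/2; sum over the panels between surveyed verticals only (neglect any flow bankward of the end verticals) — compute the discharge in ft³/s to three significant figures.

68.7 ft³/s

Panel 1-2: Δb = 14 ft, d̄ = (0.57+3.06)/2 = 1.815, v̄ = (0.76+2.58)/2 = 1.67 → q = 14×1.815×1.67 = 42.43 ft³/s
Panel 2-3: Δb = 1.4 ft, d̄ = (3.06+2.31)/2 = 2.685, v̄ = (2.58+1.99)/2 = 2.285 → q = 1.4×2.685×2.285 = 8.589 ft³/s
Panel 3-4: Δb = 2.2 ft, d̄ = (2.31+2.08)/2 = 2.195, v̄ = (1.99+2.16)/2 = 2.075 → q = 2.2×2.195×2.075 = 10.02 ft³/s
Panel 4-5: Δb = 2 ft, d̄ = (2.08+1.27)/2 = 1.675, v̄ = (2.16+1.37)/2 = 1.765 → q = 2×1.675×1.765 = 5.913 ft³/s
Panel 5-6: Δb = 1.5 ft, d̄ = (1.27+0.71)/2 = 0.99, v̄ = (1.37+0.94)/2 = 1.155 → q = 1.5×0.99×1.155 = 1.715 ft³/s
Q = Σ q = 68.67 ft³/s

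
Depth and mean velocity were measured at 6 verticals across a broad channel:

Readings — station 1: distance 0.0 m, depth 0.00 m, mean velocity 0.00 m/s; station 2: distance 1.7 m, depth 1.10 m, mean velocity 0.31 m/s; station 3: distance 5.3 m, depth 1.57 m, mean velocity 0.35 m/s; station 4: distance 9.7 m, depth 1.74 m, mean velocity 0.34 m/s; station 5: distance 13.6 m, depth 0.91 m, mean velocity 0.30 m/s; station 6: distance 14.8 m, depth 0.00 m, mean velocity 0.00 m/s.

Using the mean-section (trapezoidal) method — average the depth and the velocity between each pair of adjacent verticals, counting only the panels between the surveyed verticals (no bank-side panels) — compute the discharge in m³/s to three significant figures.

Panel 1-2: Δb = 1.7 m, d̄ = (0.00+1.10)/2 = 0.55, v̄ = (0.00+0.31)/2 = 0.155 → q = 1.7×0.55×0.155 = 0.1449 m³/s
Panel 2-3: Δb = 3.6 m, d̄ = (1.10+1.57)/2 = 1.335, v̄ = (0.31+0.35)/2 = 0.33 → q = 3.6×1.335×0.33 = 1.586 m³/s
Panel 3-4: Δb = 4.4 m, d̄ = (1.57+1.74)/2 = 1.655, v̄ = (0.35+0.34)/2 = 0.345 → q = 4.4×1.655×0.345 = 2.512 m³/s
Panel 4-5: Δb = 3.9 m, d̄ = (1.74+0.91)/2 = 1.325, v̄ = (0.34+0.30)/2 = 0.32 → q = 3.9×1.325×0.32 = 1.654 m³/s
Panel 5-6: Δb = 1.2 m, d̄ = (0.91+0.00)/2 = 0.455, v̄ = (0.30+0.00)/2 = 0.15 → q = 1.2×0.455×0.15 = 0.08190 m³/s
Q = Σ q = 5.979 m³/s

5.98 m³/s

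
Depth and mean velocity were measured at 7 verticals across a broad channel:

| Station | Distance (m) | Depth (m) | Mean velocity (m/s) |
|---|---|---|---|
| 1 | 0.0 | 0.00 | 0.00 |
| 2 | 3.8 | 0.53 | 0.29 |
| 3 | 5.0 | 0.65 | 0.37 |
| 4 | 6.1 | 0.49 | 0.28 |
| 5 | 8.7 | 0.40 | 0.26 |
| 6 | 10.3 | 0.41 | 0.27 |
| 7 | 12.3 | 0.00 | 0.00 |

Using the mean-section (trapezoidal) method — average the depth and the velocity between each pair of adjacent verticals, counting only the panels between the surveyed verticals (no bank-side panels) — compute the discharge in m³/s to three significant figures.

1.12 m³/s

Panel 1-2: Δb = 3.8 m, d̄ = (0.00+0.53)/2 = 0.265, v̄ = (0.00+0.29)/2 = 0.145 → q = 3.8×0.265×0.145 = 0.1460 m³/s
Panel 2-3: Δb = 1.2 m, d̄ = (0.53+0.65)/2 = 0.59, v̄ = (0.29+0.37)/2 = 0.33 → q = 1.2×0.59×0.33 = 0.2336 m³/s
Panel 3-4: Δb = 1.1 m, d̄ = (0.65+0.49)/2 = 0.57, v̄ = (0.37+0.28)/2 = 0.325 → q = 1.1×0.57×0.325 = 0.2038 m³/s
Panel 4-5: Δb = 2.6 m, d̄ = (0.49+0.40)/2 = 0.445, v̄ = (0.28+0.26)/2 = 0.27 → q = 2.6×0.445×0.27 = 0.3124 m³/s
Panel 5-6: Δb = 1.6 m, d̄ = (0.40+0.41)/2 = 0.405, v̄ = (0.26+0.27)/2 = 0.265 → q = 1.6×0.405×0.265 = 0.1717 m³/s
Panel 6-7: Δb = 2 m, d̄ = (0.41+0.00)/2 = 0.205, v̄ = (0.27+0.00)/2 = 0.135 → q = 2×0.205×0.135 = 0.05535 m³/s
Q = Σ q = 1.123 m³/s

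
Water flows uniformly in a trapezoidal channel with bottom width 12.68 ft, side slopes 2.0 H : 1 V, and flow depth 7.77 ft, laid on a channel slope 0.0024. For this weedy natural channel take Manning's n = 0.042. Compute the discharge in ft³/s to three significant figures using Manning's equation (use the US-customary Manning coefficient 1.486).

A = (b + z·y)·y = (12.68 + 2.0×7.77)×7.77 = 219.3 ft²
P = b + 2y√(1+z²) = 12.68 + 2×7.77×√(1+2.0²) = 47.43 ft
R = A/P = 219.3/47.43 = 4.623 ft
Q = (1.486/n)·A·R^(2/3)·S^(1/2) = (1.486/0.042) × 219.3 × 4.623^(2/3) × 0.0024^(1/2) = 1055 ft³/s

1050 ft³/s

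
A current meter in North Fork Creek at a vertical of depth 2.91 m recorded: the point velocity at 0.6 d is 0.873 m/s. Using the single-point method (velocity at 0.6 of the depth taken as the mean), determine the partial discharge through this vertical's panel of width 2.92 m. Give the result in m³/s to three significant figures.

v̄ = v₀.₆ = 0.873 m/s
q = v̄ × d × w = 0.8730 × 2.91 × 2.92 = 7.418 m³/s

7.42 m³/s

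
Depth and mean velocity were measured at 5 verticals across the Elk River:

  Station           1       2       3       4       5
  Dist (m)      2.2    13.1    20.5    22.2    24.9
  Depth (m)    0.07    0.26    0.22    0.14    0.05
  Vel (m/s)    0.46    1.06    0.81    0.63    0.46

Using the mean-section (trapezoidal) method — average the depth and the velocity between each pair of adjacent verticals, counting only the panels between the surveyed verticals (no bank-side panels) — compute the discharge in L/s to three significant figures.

3390 L/s

Panel 1-2: Δb = 10.9 m, d̄ = (0.07+0.26)/2 = 0.165, v̄ = (0.46+1.06)/2 = 0.76 → q = 10.9×0.165×0.76 = 1.367 m³/s
Panel 2-3: Δb = 7.4 m, d̄ = (0.26+0.22)/2 = 0.24, v̄ = (1.06+0.81)/2 = 0.935 → q = 7.4×0.24×0.935 = 1.661 m³/s
Panel 3-4: Δb = 1.7 m, d̄ = (0.22+0.14)/2 = 0.18, v̄ = (0.81+0.63)/2 = 0.72 → q = 1.7×0.18×0.72 = 0.2203 m³/s
Panel 4-5: Δb = 2.7 m, d̄ = (0.14+0.05)/2 = 0.095, v̄ = (0.63+0.46)/2 = 0.545 → q = 2.7×0.095×0.545 = 0.1398 m³/s
Q = Σ q = 3.388 m³/s
= 3.388 × 1000 = 3388 L/s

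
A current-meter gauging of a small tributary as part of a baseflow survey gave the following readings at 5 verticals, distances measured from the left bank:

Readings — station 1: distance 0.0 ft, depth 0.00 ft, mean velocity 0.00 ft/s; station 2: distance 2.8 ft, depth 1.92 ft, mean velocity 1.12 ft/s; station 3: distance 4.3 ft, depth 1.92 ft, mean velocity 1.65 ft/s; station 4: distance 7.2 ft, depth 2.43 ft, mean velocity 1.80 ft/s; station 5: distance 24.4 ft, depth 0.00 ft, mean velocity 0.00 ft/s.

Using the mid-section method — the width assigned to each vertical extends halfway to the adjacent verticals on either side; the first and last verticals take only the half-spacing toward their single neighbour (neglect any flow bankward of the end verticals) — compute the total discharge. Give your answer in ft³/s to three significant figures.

w_2 = (4.3 − 0.0)/2 = 2.15 ft; q_2 = 1.12 × 1.92 × 2.15 = 4.623 ft³/s
w_3 = (7.2 − 2.8)/2 = 2.2 ft; q_3 = 1.65 × 1.92 × 2.2 = 6.970 ft³/s
w_4 = (24.4 − 4.3)/2 = 10.05 ft; q_4 = 1.80 × 2.43 × 10.05 = 43.96 ft³/s
Stations 1, 5 contribute zero (depth or velocity is 0).
Q = Σ qᵢ = 55.55 ft³/s

55.6 ft³/s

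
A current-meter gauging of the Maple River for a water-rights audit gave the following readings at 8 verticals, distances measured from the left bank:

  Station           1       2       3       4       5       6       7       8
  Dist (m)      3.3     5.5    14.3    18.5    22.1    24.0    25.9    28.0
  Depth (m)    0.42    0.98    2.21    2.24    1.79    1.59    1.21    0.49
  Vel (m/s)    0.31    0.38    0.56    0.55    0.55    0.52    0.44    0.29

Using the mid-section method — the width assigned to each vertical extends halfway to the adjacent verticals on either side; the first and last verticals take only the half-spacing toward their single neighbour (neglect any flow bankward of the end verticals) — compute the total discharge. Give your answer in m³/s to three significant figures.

20.5 m³/s

w_1 = (5.5 − 3.3)/2 = 1.1 m; q_1 = 0.31 × 0.42 × 1.1 = 0.1432 m³/s
w_2 = (14.3 − 3.3)/2 = 5.5 m; q_2 = 0.38 × 0.98 × 5.5 = 2.048 m³/s
w_3 = (18.5 − 5.5)/2 = 6.5 m; q_3 = 0.56 × 2.21 × 6.5 = 8.044 m³/s
w_4 = (22.1 − 14.3)/2 = 3.9 m; q_4 = 0.55 × 2.24 × 3.9 = 4.805 m³/s
w_5 = (24.0 − 18.5)/2 = 2.75 m; q_5 = 0.55 × 1.79 × 2.75 = 2.707 m³/s
w_6 = (25.9 − 22.1)/2 = 1.9 m; q_6 = 0.52 × 1.59 × 1.9 = 1.571 m³/s
w_7 = (28.0 − 24.0)/2 = 2 m; q_7 = 0.44 × 1.21 × 2 = 1.065 m³/s
w_8 = (28.0 − 25.9)/2 = 1.05 m; q_8 = 0.29 × 0.49 × 1.05 = 0.1492 m³/s
Q = Σ qᵢ = 20.53 m³/s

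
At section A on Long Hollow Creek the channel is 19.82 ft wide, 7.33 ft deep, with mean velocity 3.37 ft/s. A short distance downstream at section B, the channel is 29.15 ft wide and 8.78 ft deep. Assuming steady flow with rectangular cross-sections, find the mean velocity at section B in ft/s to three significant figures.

Q = A₁V₁ = (19.82×7.33) × 3.37 = 489.6 ft³/s
A₂ = 29.15 × 8.78 = 255.9 ft²
V₂ = Q/A₂ = 489.6/255.9 = 1.913 ft/s

1.91 ft/s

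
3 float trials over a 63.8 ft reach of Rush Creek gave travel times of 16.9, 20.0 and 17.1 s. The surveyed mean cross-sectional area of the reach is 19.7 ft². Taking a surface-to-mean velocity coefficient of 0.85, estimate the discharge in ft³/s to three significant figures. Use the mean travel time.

t̄ = (16.9 + 20.0 + 17.1) / 3 = 18 s
v_surface = L / t̄ = 63.8 / 18 = 3.544 ft/s
v_mean = 0.85 × 3.544 = 3.013 ft/s
Q = A × v_mean = 19.7 × 3.013 = 59.35 ft³/s

59.4 ft³/s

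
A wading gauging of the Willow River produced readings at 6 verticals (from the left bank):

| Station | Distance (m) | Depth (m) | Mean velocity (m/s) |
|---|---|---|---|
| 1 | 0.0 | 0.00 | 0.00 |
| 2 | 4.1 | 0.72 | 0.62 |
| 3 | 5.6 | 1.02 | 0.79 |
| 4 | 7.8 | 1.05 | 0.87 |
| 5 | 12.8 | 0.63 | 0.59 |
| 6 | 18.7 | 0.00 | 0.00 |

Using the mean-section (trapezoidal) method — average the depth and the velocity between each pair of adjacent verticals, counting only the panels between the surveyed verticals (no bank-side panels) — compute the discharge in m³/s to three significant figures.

6.88 m³/s

Panel 1-2: Δb = 4.1 m, d̄ = (0.00+0.72)/2 = 0.36, v̄ = (0.00+0.62)/2 = 0.31 → q = 4.1×0.36×0.31 = 0.4576 m³/s
Panel 2-3: Δb = 1.5 m, d̄ = (0.72+1.02)/2 = 0.87, v̄ = (0.62+0.79)/2 = 0.705 → q = 1.5×0.87×0.705 = 0.9200 m³/s
Panel 3-4: Δb = 2.2 m, d̄ = (1.02+1.05)/2 = 1.035, v̄ = (0.79+0.87)/2 = 0.83 → q = 2.2×1.035×0.83 = 1.890 m³/s
Panel 4-5: Δb = 5 m, d̄ = (1.05+0.63)/2 = 0.84, v̄ = (0.87+0.59)/2 = 0.73 → q = 5×0.84×0.73 = 3.066 m³/s
Panel 5-6: Δb = 5.9 m, d̄ = (0.63+0.00)/2 = 0.315, v̄ = (0.59+0.00)/2 = 0.295 → q = 5.9×0.315×0.295 = 0.5483 m³/s
Q = Σ q = 6.882 m³/s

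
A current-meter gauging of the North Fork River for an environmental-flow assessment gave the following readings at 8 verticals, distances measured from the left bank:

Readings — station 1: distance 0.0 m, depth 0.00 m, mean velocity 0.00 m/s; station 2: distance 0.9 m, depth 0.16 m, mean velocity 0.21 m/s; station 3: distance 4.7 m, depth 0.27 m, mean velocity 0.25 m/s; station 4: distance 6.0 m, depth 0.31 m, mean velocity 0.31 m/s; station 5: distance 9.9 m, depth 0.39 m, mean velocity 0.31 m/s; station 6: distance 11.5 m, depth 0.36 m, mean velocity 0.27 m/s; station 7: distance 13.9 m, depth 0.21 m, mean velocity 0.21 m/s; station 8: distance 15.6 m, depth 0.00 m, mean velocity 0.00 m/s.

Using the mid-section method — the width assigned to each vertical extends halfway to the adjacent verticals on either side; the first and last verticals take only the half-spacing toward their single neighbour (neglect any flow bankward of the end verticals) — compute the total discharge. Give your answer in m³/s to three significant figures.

w_2 = (4.7 − 0.0)/2 = 2.35 m; q_2 = 0.21 × 0.16 × 2.35 = 0.07896 m³/s
w_3 = (6.0 − 0.9)/2 = 2.55 m; q_3 = 0.25 × 0.27 × 2.55 = 0.1721 m³/s
w_4 = (9.9 − 4.7)/2 = 2.6 m; q_4 = 0.31 × 0.31 × 2.6 = 0.2499 m³/s
w_5 = (11.5 − 6.0)/2 = 2.75 m; q_5 = 0.31 × 0.39 × 2.75 = 0.3325 m³/s
w_6 = (13.9 − 9.9)/2 = 2 m; q_6 = 0.27 × 0.36 × 2 = 0.1944 m³/s
w_7 = (15.6 − 11.5)/2 = 2.05 m; q_7 = 0.21 × 0.21 × 2.05 = 0.09041 m³/s
Stations 1, 8 contribute zero (depth or velocity is 0).
Q = Σ qᵢ = 1.118 m³/s

1.12 m³/s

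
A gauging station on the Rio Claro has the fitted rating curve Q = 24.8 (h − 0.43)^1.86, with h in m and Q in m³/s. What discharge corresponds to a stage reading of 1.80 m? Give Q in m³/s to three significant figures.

44.5 m³/s

Q = 24.8 × (1.80 − 0.43)^1.86 = 24.8 × 1.37^1.86 = 44.54 m³/s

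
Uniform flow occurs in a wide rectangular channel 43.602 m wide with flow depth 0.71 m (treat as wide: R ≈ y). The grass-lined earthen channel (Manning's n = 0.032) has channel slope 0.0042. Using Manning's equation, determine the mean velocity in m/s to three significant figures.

1.61 m/s

A = b·y = 43.602 × 0.71 = 30.96 m²
Wide channel: R ≈ y = 0.71 m
Q = (1/n)·A·R^(2/3)·S^(1/2) = (1/0.032) × 30.96 × 0.7100^(2/3) × 0.0042^(1/2) = 49.90 m³/s
V = Q/A = 49.90/30.96 = 1.612 m/s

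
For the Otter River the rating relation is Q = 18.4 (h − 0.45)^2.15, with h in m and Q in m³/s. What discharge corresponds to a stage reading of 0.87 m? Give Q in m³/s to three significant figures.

2.85 m³/s

Q = 18.4 × (0.87 − 0.45)^2.15 = 18.4 × 0.42^2.15 = 2.850 m³/s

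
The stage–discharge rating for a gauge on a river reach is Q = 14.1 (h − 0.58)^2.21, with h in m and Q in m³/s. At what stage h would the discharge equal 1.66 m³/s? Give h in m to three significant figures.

0.960 m

h − h₀ = (Q/C)^(1/b) = (1.66/14.1)^(1/2.21) = 0.3798 m
h = 0.58 + 0.3798 = 0.9598 m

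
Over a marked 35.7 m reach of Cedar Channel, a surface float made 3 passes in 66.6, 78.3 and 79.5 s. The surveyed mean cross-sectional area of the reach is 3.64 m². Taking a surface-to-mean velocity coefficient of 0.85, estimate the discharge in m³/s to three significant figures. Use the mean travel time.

t̄ = (66.6 + 78.3 + 79.5) / 3 = 74.8 s
v_surface = L / t̄ = 35.7 / 74.8 = 0.4773 m/s
v_mean = 0.85 × 0.4773 = 0.4057 m/s
Q = A × v_mean = 3.64 × 0.4057 = 1.477 m³/s

1.48 m³/s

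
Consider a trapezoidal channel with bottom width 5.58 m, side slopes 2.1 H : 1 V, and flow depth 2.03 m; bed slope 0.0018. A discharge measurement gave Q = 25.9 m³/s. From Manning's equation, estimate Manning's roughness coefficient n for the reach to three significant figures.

A = (b + z·y)·y = (5.58 + 2.1×2.03)×2.03 = 19.98 m²
P = b + 2y√(1+z²) = 5.58 + 2×2.03×√(1+2.1²) = 15.02 m
R = A/P = 19.98/15.02 = 1.330 m
n = (1/Q)·A·R^(2/3)·S^(1/2) = (1/25.9) × 19.98 × 1.209 × 0.04243 = 0.03959

0.0396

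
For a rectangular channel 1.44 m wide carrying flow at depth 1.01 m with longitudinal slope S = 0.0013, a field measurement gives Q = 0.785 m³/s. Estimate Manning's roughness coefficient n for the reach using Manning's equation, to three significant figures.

0.0375

A = b·y = 1.44 × 1.01 = 1.454 m²
P = b + 2y = 1.44 + 2×1.01 = 3.460 m
R = A/P = 1.454/3.460 = 0.4203 m
n = (1/Q)·A·R^(2/3)·S^(1/2) = (1/0.785) × 1.454 × 0.5611 × 0.03606 = 0.03749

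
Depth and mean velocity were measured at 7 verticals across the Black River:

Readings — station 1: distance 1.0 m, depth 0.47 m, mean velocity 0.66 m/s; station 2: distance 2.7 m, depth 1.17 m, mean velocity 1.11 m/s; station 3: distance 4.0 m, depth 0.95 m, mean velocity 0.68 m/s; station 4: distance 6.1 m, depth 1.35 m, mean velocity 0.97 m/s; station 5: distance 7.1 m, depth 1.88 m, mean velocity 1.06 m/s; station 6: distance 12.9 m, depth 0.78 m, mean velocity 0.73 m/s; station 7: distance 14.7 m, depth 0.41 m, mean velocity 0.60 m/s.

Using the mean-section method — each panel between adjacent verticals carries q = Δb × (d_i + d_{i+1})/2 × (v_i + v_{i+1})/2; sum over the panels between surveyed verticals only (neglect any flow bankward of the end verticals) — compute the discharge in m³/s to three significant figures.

Panel 1-2: Δb = 1.7 m, d̄ = (0.47+1.17)/2 = 0.82, v̄ = (0.66+1.11)/2 = 0.885 → q = 1.7×0.82×0.885 = 1.234 m³/s
Panel 2-3: Δb = 1.3 m, d̄ = (1.17+0.95)/2 = 1.06, v̄ = (1.11+0.68)/2 = 0.895 → q = 1.3×1.06×0.895 = 1.233 m³/s
Panel 3-4: Δb = 2.1 m, d̄ = (0.95+1.35)/2 = 1.15, v̄ = (0.68+0.97)/2 = 0.825 → q = 2.1×1.15×0.825 = 1.992 m³/s
Panel 4-5: Δb = 1 m, d̄ = (1.35+1.88)/2 = 1.615, v̄ = (0.97+1.06)/2 = 1.015 → q = 1×1.615×1.015 = 1.639 m³/s
Panel 5-6: Δb = 5.8 m, d̄ = (1.88+0.78)/2 = 1.33, v̄ = (1.06+0.73)/2 = 0.895 → q = 5.8×1.33×0.895 = 6.904 m³/s
Panel 6-7: Δb = 1.8 m, d̄ = (0.78+0.41)/2 = 0.595, v̄ = (0.73+0.60)/2 = 0.665 → q = 1.8×0.595×0.665 = 0.7122 m³/s
Q = Σ q = 13.71 m³/s

13.7 m³/s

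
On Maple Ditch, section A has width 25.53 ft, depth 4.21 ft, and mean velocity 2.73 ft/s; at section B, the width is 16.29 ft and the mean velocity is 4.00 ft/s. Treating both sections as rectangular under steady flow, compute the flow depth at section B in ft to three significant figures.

Q = A₁V₁ = (25.53×4.21) × 2.73 = 293.4 ft³/s
d₂ = Q/(b₂ V₂) = 293.4/(16.29×4.00) = 4.503 ft

4.50 ft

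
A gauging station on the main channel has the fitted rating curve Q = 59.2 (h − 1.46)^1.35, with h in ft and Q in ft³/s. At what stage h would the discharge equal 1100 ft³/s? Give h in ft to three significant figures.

h − h₀ = (Q/C)^(1/b) = (1100/59.2)^(1/1.35) = 8.711 ft
h = 1.46 + 8.711 = 10.17 ft

10.2 ft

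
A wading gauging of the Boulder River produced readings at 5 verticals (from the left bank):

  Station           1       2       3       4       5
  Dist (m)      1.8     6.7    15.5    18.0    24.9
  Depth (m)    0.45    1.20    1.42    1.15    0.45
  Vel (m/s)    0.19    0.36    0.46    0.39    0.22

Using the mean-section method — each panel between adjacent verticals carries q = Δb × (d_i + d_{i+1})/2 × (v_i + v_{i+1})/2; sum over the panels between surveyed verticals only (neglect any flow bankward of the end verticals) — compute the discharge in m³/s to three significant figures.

8.89 m³/s

Panel 1-2: Δb = 4.9 m, d̄ = (0.45+1.20)/2 = 0.825, v̄ = (0.19+0.36)/2 = 0.275 → q = 4.9×0.825×0.275 = 1.112 m³/s
Panel 2-3: Δb = 8.8 m, d̄ = (1.20+1.42)/2 = 1.31, v̄ = (0.36+0.46)/2 = 0.41 → q = 8.8×1.31×0.41 = 4.726 m³/s
Panel 3-4: Δb = 2.5 m, d̄ = (1.42+1.15)/2 = 1.285, v̄ = (0.46+0.39)/2 = 0.425 → q = 2.5×1.285×0.425 = 1.365 m³/s
Panel 4-5: Δb = 6.9 m, d̄ = (1.15+0.45)/2 = 0.8, v̄ = (0.39+0.22)/2 = 0.305 → q = 6.9×0.8×0.305 = 1.684 m³/s
Q = Σ q = 8.887 m³/s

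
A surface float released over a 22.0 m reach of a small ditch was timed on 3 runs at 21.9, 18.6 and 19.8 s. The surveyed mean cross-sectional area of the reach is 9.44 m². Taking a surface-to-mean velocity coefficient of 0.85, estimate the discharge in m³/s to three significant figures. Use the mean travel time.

8.78 m³/s

t̄ = (21.9 + 18.6 + 19.8) / 3 = 20.1 s
v_surface = L / t̄ = 22.0 / 20.1 = 1.095 m/s
v_mean = 0.85 × 1.095 = 0.9303 m/s
Q = A × v_mean = 9.44 × 0.9303 = 8.782 m³/s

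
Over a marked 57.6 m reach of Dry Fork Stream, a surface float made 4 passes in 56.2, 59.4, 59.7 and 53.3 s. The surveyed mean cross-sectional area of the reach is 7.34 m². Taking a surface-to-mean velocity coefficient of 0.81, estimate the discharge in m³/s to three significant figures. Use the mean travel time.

t̄ = (56.2 + 59.4 + 59.7 + 53.3) / 4 = 57.15 s
v_surface = L / t̄ = 57.6 / 57.15 = 1.008 m/s
v_mean = 0.81 × 1.008 = 0.8164 m/s
Q = A × v_mean = 7.34 × 0.8164 = 5.992 m³/s

5.99 m³/s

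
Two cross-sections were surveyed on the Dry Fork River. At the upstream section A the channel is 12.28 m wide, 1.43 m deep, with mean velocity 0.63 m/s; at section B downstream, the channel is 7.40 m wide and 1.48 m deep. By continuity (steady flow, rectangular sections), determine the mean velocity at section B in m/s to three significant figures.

1.01 m/s

Q = A₁V₁ = (12.28×1.43) × 0.63 = 11.06 m³/s
A₂ = 7.40 × 1.48 = 10.95 m²
V₂ = Q/A₂ = 11.06/10.95 = 1.010 m/s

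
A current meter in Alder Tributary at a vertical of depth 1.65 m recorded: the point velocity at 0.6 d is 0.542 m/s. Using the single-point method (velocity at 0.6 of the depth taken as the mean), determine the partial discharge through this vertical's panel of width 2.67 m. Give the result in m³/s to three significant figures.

v̄ = v₀.₆ = 0.542 m/s
q = v̄ × d × w = 0.5420 × 1.65 × 2.67 = 2.388 m³/s

2.39 m³/s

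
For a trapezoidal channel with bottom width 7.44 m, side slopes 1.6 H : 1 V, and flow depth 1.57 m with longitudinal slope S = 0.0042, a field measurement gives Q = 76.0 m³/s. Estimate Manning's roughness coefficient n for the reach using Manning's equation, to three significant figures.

A = (b + z·y)·y = (7.44 + 1.6×1.57)×1.57 = 15.62 m²
P = b + 2y√(1+z²) = 7.44 + 2×1.57×√(1+1.6²) = 13.36 m
R = A/P = 15.62/13.36 = 1.169 m
n = (1/Q)·A·R^(2/3)·S^(1/2) = (1/76.0) × 15.62 × 1.110 × 0.06481 = 0.01479

0.0148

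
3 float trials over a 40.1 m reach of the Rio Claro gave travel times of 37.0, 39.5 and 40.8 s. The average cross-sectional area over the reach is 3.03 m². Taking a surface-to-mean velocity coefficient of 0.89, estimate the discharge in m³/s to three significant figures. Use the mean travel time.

t̄ = (37.0 + 39.5 + 40.8) / 3 = 39.1 s
v_surface = L / t̄ = 40.1 / 39.1 = 1.026 m/s
v_mean = 0.89 × 1.026 = 0.9128 m/s
Q = A × v_mean = 3.03 × 0.9128 = 2.766 m³/s

2.77 m³/s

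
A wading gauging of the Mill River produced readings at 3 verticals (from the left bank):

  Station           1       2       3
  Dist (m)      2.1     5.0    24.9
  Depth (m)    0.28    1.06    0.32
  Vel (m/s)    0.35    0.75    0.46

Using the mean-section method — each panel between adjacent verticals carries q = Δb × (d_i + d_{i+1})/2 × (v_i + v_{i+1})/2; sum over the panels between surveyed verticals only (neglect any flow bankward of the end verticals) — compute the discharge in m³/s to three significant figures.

Panel 1-2: Δb = 2.9 m, d̄ = (0.28+1.06)/2 = 0.67, v̄ = (0.35+0.75)/2 = 0.55 → q = 2.9×0.67×0.55 = 1.069 m³/s
Panel 2-3: Δb = 19.9 m, d̄ = (1.06+0.32)/2 = 0.69, v̄ = (0.75+0.46)/2 = 0.605 → q = 19.9×0.69×0.605 = 8.307 m³/s
Q = Σ q = 9.376 m³/s

9.38 m³/s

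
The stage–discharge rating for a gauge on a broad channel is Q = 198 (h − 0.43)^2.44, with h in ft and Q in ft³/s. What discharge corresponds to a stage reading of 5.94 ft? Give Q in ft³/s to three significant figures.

12700 ft³/s

Q = 198 × (5.94 − 0.43)^2.44 = 198 × 5.51^2.44 = 12740 ft³/s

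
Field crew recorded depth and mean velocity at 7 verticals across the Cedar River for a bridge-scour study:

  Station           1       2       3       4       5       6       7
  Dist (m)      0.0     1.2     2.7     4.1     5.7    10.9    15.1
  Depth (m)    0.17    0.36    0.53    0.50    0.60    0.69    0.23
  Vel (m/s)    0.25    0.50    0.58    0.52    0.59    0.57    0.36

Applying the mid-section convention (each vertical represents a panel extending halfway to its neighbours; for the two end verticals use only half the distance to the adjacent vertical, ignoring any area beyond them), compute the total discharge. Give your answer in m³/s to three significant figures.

w_1 = (1.2 − 0.0)/2 = 0.6 m; q_1 = 0.25 × 0.17 × 0.6 = 0.02550 m³/s
w_2 = (2.7 − 0.0)/2 = 1.35 m; q_2 = 0.50 × 0.36 × 1.35 = 0.2430 m³/s
w_3 = (4.1 − 1.2)/2 = 1.45 m; q_3 = 0.58 × 0.53 × 1.45 = 0.4457 m³/s
w_4 = (5.7 − 2.7)/2 = 1.5 m; q_4 = 0.52 × 0.50 × 1.5 = 0.3900 m³/s
w_5 = (10.9 − 4.1)/2 = 3.4 m; q_5 = 0.59 × 0.60 × 3.4 = 1.204 m³/s
w_6 = (15.1 − 5.7)/2 = 4.7 m; q_6 = 0.57 × 0.69 × 4.7 = 1.849 m³/s
w_7 = (15.1 − 10.9)/2 = 2.1 m; q_7 = 0.36 × 0.23 × 2.1 = 0.1739 m³/s
Q = Σ qᵢ = 4.330 m³/s

4.33 m³/s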